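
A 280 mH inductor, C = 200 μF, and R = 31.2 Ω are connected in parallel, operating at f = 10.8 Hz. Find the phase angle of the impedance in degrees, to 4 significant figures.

ω = 2πf = 67.86 rad/s
X_L = ωL = 19.00 Ω
X_C = 1/(ωC) = 73.68 Ω
Parallel: admittances add. Y = 1/R + 1/(jωL) + jωC
Y = (0.03205 − j0.03906) S
|Y| = 0.05053 S → |Z| = 1/|Y| = 19.79 Ω, ∠Z = −∠Y = 50.63°

50.63°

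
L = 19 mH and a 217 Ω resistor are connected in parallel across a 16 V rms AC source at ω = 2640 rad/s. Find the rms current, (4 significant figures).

X_L = ωL = 50.16 Ω
Parallel: admittances add. Y = 1/R + 1/(jωL)
Y = (0.004608 − j0.01994) S
|Y| = 0.02046 S → |Z| = 1/|Y| = 48.87 Ω, ∠Z = −∠Y = 76.98°
I = V/|Z| = 16/48.87 = 327.4 mA

327.4 mA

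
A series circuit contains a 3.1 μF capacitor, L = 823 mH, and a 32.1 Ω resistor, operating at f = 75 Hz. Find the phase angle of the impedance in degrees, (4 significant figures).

-83.83°

ω = 2πf = 471.2 rad/s
X_L = ωL = 387.8 Ω
X_C = 1/(ωC) = 684.5 Ω
Net reactance X = X_L − X_C = -296.7 Ω
Z = 32.10 − j296.7 Ω
|Z| = √(32.10² + 296.7²) = 298.4 Ω
∠Z = arctan(-296.7/32.10) = -83.83°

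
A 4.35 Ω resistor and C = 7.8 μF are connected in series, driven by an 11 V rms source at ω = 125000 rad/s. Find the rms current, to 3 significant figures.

2.46 A

X_C = 1/(ωC) = 1.03 Ω
Z = 4.35 − j1.03 Ω
|Z| = √(4.35² + 1.03²) = 4.47 Ω
I = V/|Z| = 11/4.47 = 2.46 A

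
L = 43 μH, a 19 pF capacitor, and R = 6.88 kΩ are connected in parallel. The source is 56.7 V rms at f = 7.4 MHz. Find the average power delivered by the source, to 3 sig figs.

467 mW

ω = 2πf = 4.65e+07 rad/s
X_L = ωL = 2000 Ω
X_C = 1/(ωC) = 1130 Ω
Parallel: admittances add. Y = 1/R + 1/(jωL) + jωC
Y = (0.000145 + j0.000383) S
|Y| = 0.000410 S → |Z| = 1/|Y| = 2440 Ω, ∠Z = −∠Y = -69.2°
I = V/|Z| = 23.2 mA
P = VI cos φ = 56.7 × 0.0232 × cos(-69.2°) = 467 mW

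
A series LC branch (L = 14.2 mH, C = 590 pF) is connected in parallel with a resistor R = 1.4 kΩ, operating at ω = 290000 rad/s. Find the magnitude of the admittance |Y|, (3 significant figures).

920 μS

X_L = ωL = 4120 Ω
X_C = 1/(ωC) = 5840 Ω
Branch 1: Z₁ = R = 1400 Ω
Branch 2 (series LC): Z₂ = j(X_L − X_C) = −j1730 Ω
Parallel: Z = Z₁Z₂/(Z₁+Z₂), |Z| = 1090 Ω, ∠Z = -39.0°
|Y| = 1/|Z| = 920 μS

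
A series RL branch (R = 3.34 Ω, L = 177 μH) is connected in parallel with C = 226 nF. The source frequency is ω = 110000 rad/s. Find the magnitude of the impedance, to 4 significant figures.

X_L = ωL = 19.47 Ω
X_C = 1/(ωC) = 40.23 Ω
Branch 1 (R+jX_L): Z₁ = 3.340 + j19.47 Ω, |Z₁| = 19.75 Ω
Branch 2 (−jX_C): Z₂ = −j40.23 Ω
Parallel: Z = Z₁Z₂/(Z₁+Z₂), |Z| = 37.80 Ω, ∠Z = 71.12°

37.80 Ω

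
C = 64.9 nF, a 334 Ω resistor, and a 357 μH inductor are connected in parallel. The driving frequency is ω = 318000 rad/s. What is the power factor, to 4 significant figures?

0.2454

X_L = ωL = 113.5 Ω
X_C = 1/(ωC) = 48.45 Ω
Parallel: admittances add. Y = 1/R + 1/(jωL) + jωC
Y = (0.002994 + j0.01183) S
|Y| = 0.01220 S → |Z| = 1/|Y| = 81.95 Ω, ∠Z = −∠Y = -75.80°
cos φ = cos(-75.80°) = 0.2454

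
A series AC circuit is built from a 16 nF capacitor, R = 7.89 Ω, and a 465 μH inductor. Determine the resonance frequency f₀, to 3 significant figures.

ω₀ = 1/√(LC) = 1/√(0.000465 × 1.6e-08) = 366600 rad/s
f₀ = ω₀/(2π) = 58.3 kHz

58.3 kHz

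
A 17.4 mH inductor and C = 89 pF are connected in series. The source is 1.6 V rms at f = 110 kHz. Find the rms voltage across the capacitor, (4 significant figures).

ω = 2πf = 691200 rad/s
X_L = ωL = 12030 Ω
X_C = 1/(ωC) = 16260 Ω
Net reactance X = X_L − X_C = -4231 Ω
Z = − j4231 Ω
|Z| = √(0² + 4231²) = 4231 Ω
I = V/|Z| = 378.2 μA
V_C = I·|Z_C| = 0.0003782 × 16260 = 6.148 V

6.148 V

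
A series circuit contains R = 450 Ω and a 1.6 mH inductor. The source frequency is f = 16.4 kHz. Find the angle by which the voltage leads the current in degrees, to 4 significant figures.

ω = 2πf = 103000 rad/s
X_L = ωL = 164.9 Ω
Z = 450.0 + j164.9 Ω
|Z| = √(450.0² + 164.9²) = 479.3 Ω
∠Z = arctan(164.9/450.0) = 20.12°

20.12°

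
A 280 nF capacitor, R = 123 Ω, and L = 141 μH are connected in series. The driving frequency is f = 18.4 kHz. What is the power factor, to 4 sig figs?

ω = 2πf = 115600 rad/s
X_L = ωL = 16.30 Ω
X_C = 1/(ωC) = 30.89 Ω
Net reactance X = X_L − X_C = -14.59 Ω
Z = 123.0 − j14.59 Ω
|Z| = √(123.0² + 14.59²) = 123.9 Ω
∠Z = arctan(-14.59/123.0) = -6.765°
cos φ = cos(-6.765°) = 0.9930

0.9930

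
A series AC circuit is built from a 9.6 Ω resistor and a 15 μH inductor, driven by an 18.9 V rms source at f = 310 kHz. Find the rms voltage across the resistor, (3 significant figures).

ω = 2πf = 1.948e+06 rad/s
X_L = ωL = 29.2 Ω
Z = 9.60 + j29.2 Ω
|Z| = √(9.60² + 29.2²) = 30.8 Ω
I = V/|Z| = 615 mA
V_R = I·|Z_R| = 0.615 × 9.60 = 5.90 V

5.90 V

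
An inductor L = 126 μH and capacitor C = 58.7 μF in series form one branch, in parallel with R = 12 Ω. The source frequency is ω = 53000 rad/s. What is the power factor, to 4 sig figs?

X_L = ωL = 6.678 Ω
X_C = 1/(ωC) = 0.3214 Ω
Branch 1: Z₁ = R = 12.00 Ω
Branch 2 (series LC): Z₂ = j(X_L − X_C) = j6.357 Ω
Parallel: Z = Z₁Z₂/(Z₁+Z₂), |Z| = 5.617 Ω, ∠Z = 62.09°
cos φ = cos(62.09°) = 0.4681

0.4681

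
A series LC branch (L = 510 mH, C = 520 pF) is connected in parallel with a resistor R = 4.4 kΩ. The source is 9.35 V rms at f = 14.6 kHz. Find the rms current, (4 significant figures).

2.156 mA

ω = 2πf = 91730 rad/s
X_L = ωL = 46780 Ω
X_C = 1/(ωC) = 20960 Ω
Branch 1: Z₁ = R = 4400 Ω
Branch 2 (series LC): Z₂ = j(X_L − X_C) = j25820 Ω
Parallel: Z = Z₁Z₂/(Z₁+Z₂), |Z| = 4337 Ω, ∠Z = 9.671°
I = V/|Z| = 9.35/4337 = 2.156 mA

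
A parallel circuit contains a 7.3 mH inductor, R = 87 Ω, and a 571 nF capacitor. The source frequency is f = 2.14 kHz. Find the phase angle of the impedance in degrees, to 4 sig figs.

12.32°

ω = 2πf = 13450 rad/s
X_L = ωL = 98.16 Ω
X_C = 1/(ωC) = 130.2 Ω
Parallel: admittances add. Y = 1/R + 1/(jωL) + jωC
Y = (0.01149 − j0.002510) S
|Y| = 0.01177 S → |Z| = 1/|Y| = 85.00 Ω, ∠Z = −∠Y = 12.32°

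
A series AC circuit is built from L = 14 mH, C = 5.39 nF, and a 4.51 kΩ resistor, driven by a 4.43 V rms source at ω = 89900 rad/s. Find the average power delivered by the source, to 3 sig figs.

X_L = ωL = 1260 Ω
X_C = 1/(ωC) = 2060 Ω
Net reactance X = X_L − X_C = -805 Ω
Z = 4510 − j805 Ω
|Z| = √(4510² + 805²) = 4580 Ω
∠Z = arctan(-805/4510) = -10.1°
I = V/|Z| = 967 μA
P = VI cos φ = 4.43 × 0.000967 × cos(-10.1°) = 4.22 mW

4.22 mW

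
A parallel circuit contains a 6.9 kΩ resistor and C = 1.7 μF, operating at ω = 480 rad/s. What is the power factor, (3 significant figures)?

X_C = 1/(ωC) = 1230 Ω
Parallel: admittances add. Y = 1/R + jωC
Y = (0.000145 + j0.000816) S
|Y| = 0.000829 S → |Z| = 1/|Y| = 1210 Ω, ∠Z = −∠Y = -79.9°
cos φ = cos(-79.9°) = 0.175

0.175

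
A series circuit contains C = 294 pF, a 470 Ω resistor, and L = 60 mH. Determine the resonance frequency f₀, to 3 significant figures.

ω₀ = 1/√(LC) = 1/√(0.06 × 2.94e-10) = 238100 rad/s
f₀ = ω₀/(2π) = 37.9 kHz

37.9 kHz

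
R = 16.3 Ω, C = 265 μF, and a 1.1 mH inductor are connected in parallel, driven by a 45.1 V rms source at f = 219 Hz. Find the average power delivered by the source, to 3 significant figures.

ω = 2πf = 1376 rad/s
X_L = ωL = 1.51 Ω
X_C = 1/(ωC) = 2.74 Ω
Parallel: admittances add. Y = 1/R + 1/(jωL) + jωC
Y = (0.0613 − j0.296) S
|Y| = 0.302 S → |Z| = 1/|Y| = 3.31 Ω, ∠Z = −∠Y = 78.3°
I = V/|Z| = 13.6 A
P = VI cos φ = 45.1 × 13.6 × cos(78.3°) = 125 W

125 W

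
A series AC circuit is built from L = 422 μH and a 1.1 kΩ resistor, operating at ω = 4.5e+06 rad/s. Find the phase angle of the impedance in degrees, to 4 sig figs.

59.92°

X_L = ωL = 1899 Ω
Z = 1100 + j1899 Ω
|Z| = √(1100² + 1899²) = 2195 Ω
∠Z = arctan(1899/1100) = 59.92°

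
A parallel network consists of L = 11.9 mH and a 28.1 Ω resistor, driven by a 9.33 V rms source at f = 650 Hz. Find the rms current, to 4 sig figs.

383.5 mA

ω = 2πf = 4084 rad/s
X_L = ωL = 48.60 Ω
Parallel: admittances add. Y = 1/R + 1/(jωL)
Y = (0.03559 − j0.02058) S
|Y| = 0.04111 S → |Z| = 1/|Y| = 24.33 Ω, ∠Z = −∠Y = 30.04°
I = V/|Z| = 9.33/24.33 = 383.5 mA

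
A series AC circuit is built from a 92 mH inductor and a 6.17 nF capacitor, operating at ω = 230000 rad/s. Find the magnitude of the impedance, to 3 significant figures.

20500 Ω

X_L = ωL = 21200 Ω
X_C = 1/(ωC) = 705 Ω
Net reactance X = X_L − X_C = 20500 Ω
Z = j20500 Ω
|Z| = √(0² + 20500²) = 20500 Ω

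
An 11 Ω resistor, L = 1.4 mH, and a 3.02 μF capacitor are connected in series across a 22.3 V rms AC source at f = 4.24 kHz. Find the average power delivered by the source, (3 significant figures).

7.40 W

ω = 2πf = 26640 rad/s
X_L = ωL = 37.3 Ω
X_C = 1/(ωC) = 12.4 Ω
Net reactance X = X_L − X_C = 24.9 Ω
Z = 11.0 + j24.9 Ω
|Z| = √(11.0² + 24.9²) = 27.2 Ω
∠Z = arctan(24.9/11.0) = 66.1°
I = V/|Z| = 820 mA
P = VI cos φ = 22.3 × 0.820 × cos(66.1°) = 7.40 W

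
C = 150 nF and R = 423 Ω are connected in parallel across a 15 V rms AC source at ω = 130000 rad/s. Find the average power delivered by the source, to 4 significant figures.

531.9 mW

X_C = 1/(ωC) = 51.28 Ω
Parallel: admittances add. Y = 1/R + jωC
Y = (0.002364 + j0.01950) S
|Y| = 0.01964 S → |Z| = 1/|Y| = 50.91 Ω, ∠Z = −∠Y = -83.09°
I = V/|Z| = 294.6 mA
P = VI cos φ = 15 × 0.2946 × cos(-83.09°) = 531.9 mW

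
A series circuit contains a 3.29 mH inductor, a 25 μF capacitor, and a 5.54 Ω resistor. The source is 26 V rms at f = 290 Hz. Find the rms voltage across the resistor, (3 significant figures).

8.53 V

ω = 2πf = 1822 rad/s
X_L = ωL = 5.99 Ω
X_C = 1/(ωC) = 22.0 Ω
Net reactance X = X_L − X_C = -16.0 Ω
Z = 5.54 − j16.0 Ω
|Z| = √(5.54² + 16.0²) = 16.9 Ω
I = V/|Z| = 1.54 A
V_R = I·|Z_R| = 1.54 × 5.54 = 8.53 V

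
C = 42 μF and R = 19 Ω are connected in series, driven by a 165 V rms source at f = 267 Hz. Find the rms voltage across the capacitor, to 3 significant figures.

ω = 2πf = 1678 rad/s
X_C = 1/(ωC) = 14.2 Ω
Z = 19.0 − j14.2 Ω
|Z| = √(19.0² + 14.2²) = 23.7 Ω
I = V/|Z| = 6.96 A
V_C = I·|Z_C| = 6.96 × 14.2 = 98.7 V

98.7 V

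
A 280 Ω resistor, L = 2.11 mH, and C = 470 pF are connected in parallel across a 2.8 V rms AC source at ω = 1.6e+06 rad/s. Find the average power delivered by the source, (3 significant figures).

X_L = ωL = 3380 Ω
X_C = 1/(ωC) = 1330 Ω
Parallel: admittances add. Y = 1/R + 1/(jωL) + jωC
Y = (0.00357 + j0.000456) S
|Y| = 0.00360 S → |Z| = 1/|Y| = 278 Ω, ∠Z = −∠Y = -7.27°
I = V/|Z| = 10.1 mA
P = VI cos φ = 2.8 × 0.0101 × cos(-7.27°) = 28.0 mW

28.0 mW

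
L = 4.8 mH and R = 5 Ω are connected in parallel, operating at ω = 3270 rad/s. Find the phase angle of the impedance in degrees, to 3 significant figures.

X_L = ωL = 15.7 Ω
Parallel: admittances add. Y = 1/R + 1/(jωL)
Y = (0.200 − j0.0637) S
|Y| = 0.210 S → |Z| = 1/|Y| = 4.76 Ω, ∠Z = −∠Y = 17.7°

17.7°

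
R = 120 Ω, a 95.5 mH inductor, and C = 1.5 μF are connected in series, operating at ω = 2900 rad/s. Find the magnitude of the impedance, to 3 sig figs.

129 Ω

X_L = ωL = 277 Ω
X_C = 1/(ωC) = 230 Ω
Net reactance X = X_L − X_C = 47.1 Ω
Z = 120 + j47.1 Ω
|Z| = √(120² + 47.1²) = 129 Ω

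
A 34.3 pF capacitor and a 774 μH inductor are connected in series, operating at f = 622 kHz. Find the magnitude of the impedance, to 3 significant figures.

4440 Ω

ω = 2πf = 3.908e+06 rad/s
X_L = ωL = 3020 Ω
X_C = 1/(ωC) = 7460 Ω
Net reactance X = X_L − X_C = -4440 Ω
Z = − j4440 Ω
|Z| = √(0² + 4440²) = 4440 Ω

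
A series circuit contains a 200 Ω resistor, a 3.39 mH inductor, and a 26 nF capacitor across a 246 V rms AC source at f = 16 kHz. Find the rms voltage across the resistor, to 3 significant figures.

ω = 2πf = 100500 rad/s
X_L = ωL = 341 Ω
X_C = 1/(ωC) = 383 Ω
Net reactance X = X_L − X_C = -41.8 Ω
Z = 200 − j41.8 Ω
|Z| = √(200² + 41.8²) = 204 Ω
I = V/|Z| = 1.20 A
V_R = I·|Z_R| = 1.20 × 200 = 241 V

241 V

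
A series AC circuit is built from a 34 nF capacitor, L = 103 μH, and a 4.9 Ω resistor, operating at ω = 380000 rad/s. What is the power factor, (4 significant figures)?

0.1270

X_L = ωL = 39.14 Ω
X_C = 1/(ωC) = 77.40 Ω
Net reactance X = X_L − X_C = -38.26 Ω
Z = 4.900 − j38.26 Ω
|Z| = √(4.900² + 38.26²) = 38.57 Ω
∠Z = arctan(-38.26/4.900) = -82.70°
cos φ = cos(-82.70°) = 0.1270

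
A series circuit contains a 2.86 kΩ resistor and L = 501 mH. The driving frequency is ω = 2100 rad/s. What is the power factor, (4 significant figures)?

X_L = ωL = 1052 Ω
Z = 2860 + j1052 Ω
|Z| = √(2860² + 1052²) = 3047 Ω
∠Z = arctan(1052/2860) = 20.20°
cos φ = cos(20.20°) = 0.9385

0.9385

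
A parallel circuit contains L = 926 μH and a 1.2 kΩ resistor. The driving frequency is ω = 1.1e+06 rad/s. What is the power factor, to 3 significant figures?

X_L = ωL = 1020 Ω
Parallel: admittances add. Y = 1/R + 1/(jωL)
Y = (0.000833 − j0.000982) S
|Y| = 0.00129 S → |Z| = 1/|Y| = 777 Ω, ∠Z = −∠Y = 49.7°
cos φ = cos(49.7°) = 0.647

0.647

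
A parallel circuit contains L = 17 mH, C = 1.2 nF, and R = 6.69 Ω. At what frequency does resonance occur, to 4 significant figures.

35.24 kHz

ω₀ = 1/√(LC) = 1/√(0.017 × 1.2e-09) = 221400 rad/s
f₀ = ω₀/(2π) = 35.24 kHz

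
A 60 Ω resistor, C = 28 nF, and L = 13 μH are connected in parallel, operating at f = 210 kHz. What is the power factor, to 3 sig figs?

0.615

ω = 2πf = 1.319e+06 rad/s
X_L = ωL = 17.2 Ω
X_C = 1/(ωC) = 27.1 Ω
Parallel: admittances add. Y = 1/R + 1/(jωL) + jωC
Y = (0.0167 − j0.0214) S
|Y| = 0.0271 S → |Z| = 1/|Y| = 36.9 Ω, ∠Z = −∠Y = 52.0°
cos φ = cos(52.0°) = 0.615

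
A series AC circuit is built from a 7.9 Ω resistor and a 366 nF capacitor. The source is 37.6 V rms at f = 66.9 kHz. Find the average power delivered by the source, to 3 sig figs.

107 W

ω = 2πf = 420300 rad/s
X_C = 1/(ωC) = 6.50 Ω
Z = 7.90 − j6.50 Ω
|Z| = √(7.90² + 6.50²) = 10.2 Ω
∠Z = arctan(-6.50/7.90) = -39.4°
I = V/|Z| = 3.68 A
P = VI cos φ = 37.6 × 3.68 × cos(-39.4°) = 107 W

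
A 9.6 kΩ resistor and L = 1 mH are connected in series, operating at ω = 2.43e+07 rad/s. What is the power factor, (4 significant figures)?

X_L = ωL = 24300 Ω
Z = 9600 + j24300 Ω
|Z| = √(9600² + 24300²) = 26130 Ω
∠Z = arctan(24300/9600) = 68.44°
cos φ = cos(68.44°) = 0.3674

0.3674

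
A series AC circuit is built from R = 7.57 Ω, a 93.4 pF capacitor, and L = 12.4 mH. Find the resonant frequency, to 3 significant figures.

148 kHz

ω₀ = 1/√(LC) = 1/√(0.0124 × 9.34e-11) = 929200 rad/s
f₀ = ω₀/(2π) = 148 kHz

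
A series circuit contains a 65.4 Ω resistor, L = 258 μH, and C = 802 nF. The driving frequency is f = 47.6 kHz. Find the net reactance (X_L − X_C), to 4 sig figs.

ω = 2πf = 299100 rad/s
X_L = ωL = 77.16 Ω
X_C = 1/(ωC) = 4.169 Ω
X = 77.16 − 4.169 = 72.99 Ω

72.99 Ω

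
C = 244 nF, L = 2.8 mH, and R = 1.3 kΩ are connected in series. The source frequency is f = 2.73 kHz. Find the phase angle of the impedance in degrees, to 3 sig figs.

-8.35°

ω = 2πf = 17150 rad/s
X_L = ωL = 48.0 Ω
X_C = 1/(ωC) = 239 Ω
Net reactance X = X_L − X_C = -191 Ω
Z = 1300 − j191 Ω
|Z| = √(1300² + 191²) = 1310 Ω
∠Z = arctan(-191/1300) = -8.35°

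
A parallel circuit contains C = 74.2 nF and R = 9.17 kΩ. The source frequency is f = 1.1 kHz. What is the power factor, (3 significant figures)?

0.208

ω = 2πf = 6912 rad/s
X_C = 1/(ωC) = 1950 Ω
Parallel: admittances add. Y = 1/R + jωC
Y = (0.000109 + j0.000513) S
|Y| = 0.000524 S → |Z| = 1/|Y| = 1910 Ω, ∠Z = −∠Y = -78.0°
cos φ = cos(-78.0°) = 0.208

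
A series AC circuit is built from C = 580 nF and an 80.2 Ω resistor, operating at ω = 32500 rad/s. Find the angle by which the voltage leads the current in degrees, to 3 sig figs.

X_C = 1/(ωC) = 53.1 Ω
Z = 80.2 − j53.1 Ω
|Z| = √(80.2² + 53.1²) = 96.2 Ω
∠Z = arctan(-53.1/80.2) = -33.5°

-33.5°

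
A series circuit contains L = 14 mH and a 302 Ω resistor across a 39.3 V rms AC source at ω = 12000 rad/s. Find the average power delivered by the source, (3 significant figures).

X_L = ωL = 168 Ω
Z = 302 + j168 Ω
|Z| = √(302² + 168²) = 346 Ω
∠Z = arctan(168/302) = 29.1°
I = V/|Z| = 114 mA
P = VI cos φ = 39.3 × 0.114 × cos(29.1°) = 3.91 W

3.91 W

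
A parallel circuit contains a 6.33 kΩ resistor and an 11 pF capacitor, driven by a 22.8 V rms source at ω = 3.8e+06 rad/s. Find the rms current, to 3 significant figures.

3.73 mA

X_C = 1/(ωC) = 23900 Ω
Parallel: admittances add. Y = 1/R + jωC
Y = (0.000158 + j4.18e-05) S
|Y| = 0.000163 S → |Z| = 1/|Y| = 6120 Ω, ∠Z = −∠Y = -14.8°
I = V/|Z| = 22.8/6120 = 3.73 mA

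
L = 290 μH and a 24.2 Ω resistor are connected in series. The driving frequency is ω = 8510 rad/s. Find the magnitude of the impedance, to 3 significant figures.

24.3 Ω

X_L = ωL = 2.47 Ω
Z = 24.2 + j2.47 Ω
|Z| = √(24.2² + 2.47²) = 24.3 Ω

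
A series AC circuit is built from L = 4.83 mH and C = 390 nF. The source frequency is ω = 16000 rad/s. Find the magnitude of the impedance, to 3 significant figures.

X_L = ωL = 77.3 Ω
X_C = 1/(ωC) = 160 Ω
Net reactance X = X_L − X_C = -83.0 Ω
Z = − j83.0 Ω
|Z| = √(0² + 83.0²) = 83.0 Ω

83.0 Ω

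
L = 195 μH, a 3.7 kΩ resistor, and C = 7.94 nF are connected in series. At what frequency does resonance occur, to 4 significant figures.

ω₀ = 1/√(LC) = 1/√(0.000195 × 7.94e-09) = 803700 rad/s
f₀ = ω₀/(2π) = 127.9 kHz

127.9 kHz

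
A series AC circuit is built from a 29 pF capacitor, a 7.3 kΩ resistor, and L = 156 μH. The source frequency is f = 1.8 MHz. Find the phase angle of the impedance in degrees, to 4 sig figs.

ω = 2πf = 1.131e+07 rad/s
X_L = ωL = 1764 Ω
X_C = 1/(ωC) = 3049 Ω
Net reactance X = X_L − X_C = -1285 Ω
Z = 7300 − j1285 Ω
|Z| = √(7300² + 1285²) = 7412 Ω
∠Z = arctan(-1285/7300) = -9.981°

-9.981°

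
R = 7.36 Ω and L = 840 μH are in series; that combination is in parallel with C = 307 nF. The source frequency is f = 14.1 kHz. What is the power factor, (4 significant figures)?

0.09433

ω = 2πf = 88590 rad/s
X_L = ωL = 74.42 Ω
X_C = 1/(ωC) = 36.77 Ω
Branch 1 (R+jX_L): Z₁ = 7.360 + j74.42 Ω, |Z₁| = 74.78 Ω
Branch 2 (−jX_C): Z₂ = −j36.77 Ω
Parallel: Z = Z₁Z₂/(Z₁+Z₂), |Z| = 71.67 Ω, ∠Z = -84.59°
cos φ = cos(-84.59°) = 0.09433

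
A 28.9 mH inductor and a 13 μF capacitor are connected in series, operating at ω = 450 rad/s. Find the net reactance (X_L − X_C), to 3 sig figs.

X_L = ωL = 13.0 Ω
X_C = 1/(ωC) = 171 Ω
X = 13.0 − 171 = -158 Ω

-158 Ω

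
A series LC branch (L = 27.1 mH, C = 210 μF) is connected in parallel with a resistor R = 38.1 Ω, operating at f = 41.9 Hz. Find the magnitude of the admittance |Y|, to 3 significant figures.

ω = 2πf = 263.3 rad/s
X_L = ωL = 7.13 Ω
X_C = 1/(ωC) = 18.1 Ω
Branch 1: Z₁ = R = 38.1 Ω
Branch 2 (series LC): Z₂ = j(X_L − X_C) = −j11.0 Ω
Parallel: Z = Z₁Z₂/(Z₁+Z₂), |Z| = 10.5 Ω, ∠Z = -74.0°
|Y| = 1/|Z| = 95.0 mS

95.0 mS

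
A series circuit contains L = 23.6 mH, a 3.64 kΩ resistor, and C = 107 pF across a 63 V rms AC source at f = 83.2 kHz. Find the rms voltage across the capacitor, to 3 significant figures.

ω = 2πf = 522800 rad/s
X_L = ωL = 12300 Ω
X_C = 1/(ωC) = 17900 Ω
Net reactance X = X_L − X_C = -5540 Ω
Z = 3640 − j5540 Ω
|Z| = √(3640² + 5540²) = 6630 Ω
I = V/|Z| = 9.50 mA
V_C = I·|Z_C| = 0.00950 × 17900 = 170 V

170 V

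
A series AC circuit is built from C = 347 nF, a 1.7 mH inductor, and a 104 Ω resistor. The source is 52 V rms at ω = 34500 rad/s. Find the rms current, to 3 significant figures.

486 mA

X_L = ωL = 58.6 Ω
X_C = 1/(ωC) = 83.5 Ω
Net reactance X = X_L − X_C = -24.9 Ω
Z = 104 − j24.9 Ω
|Z| = √(104² + 24.9²) = 107 Ω
I = V/|Z| = 52/107 = 486 mA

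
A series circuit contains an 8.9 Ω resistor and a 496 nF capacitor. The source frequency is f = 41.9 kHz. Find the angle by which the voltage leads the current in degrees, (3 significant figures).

-40.7°

ω = 2πf = 263300 rad/s
X_C = 1/(ωC) = 7.66 Ω
Z = 8.90 − j7.66 Ω
|Z| = √(8.90² + 7.66²) = 11.7 Ω
∠Z = arctan(-7.66/8.90) = -40.7°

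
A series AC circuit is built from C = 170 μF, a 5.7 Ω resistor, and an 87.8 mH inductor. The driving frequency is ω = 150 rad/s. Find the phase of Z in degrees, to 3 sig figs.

X_L = ωL = 13.2 Ω
X_C = 1/(ωC) = 39.2 Ω
Net reactance X = X_L − X_C = -26.0 Ω
Z = 5.70 − j26.0 Ω
|Z| = √(5.70² + 26.0²) = 26.7 Ω
∠Z = arctan(-26.0/5.70) = -77.7°

-77.7°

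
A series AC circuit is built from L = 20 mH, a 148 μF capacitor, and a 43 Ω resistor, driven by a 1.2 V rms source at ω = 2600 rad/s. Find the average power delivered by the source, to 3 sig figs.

X_L = ωL = 52.0 Ω
X_C = 1/(ωC) = 2.60 Ω
Net reactance X = X_L − X_C = 49.4 Ω
Z = 43.0 + j49.4 Ω
|Z| = √(43.0² + 49.4²) = 65.5 Ω
∠Z = arctan(49.4/43.0) = 49.0°
I = V/|Z| = 18.3 mA
P = VI cos φ = 1.2 × 0.0183 × cos(49.0°) = 14.4 mW

14.4 mW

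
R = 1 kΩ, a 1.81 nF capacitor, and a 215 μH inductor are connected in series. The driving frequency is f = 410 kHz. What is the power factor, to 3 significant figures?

ω = 2πf = 2.576e+06 rad/s
X_L = ωL = 554 Ω
X_C = 1/(ωC) = 214 Ω
Net reactance X = X_L − X_C = 339 Ω
Z = 1000 + j339 Ω
|Z| = √(1000² + 339²) = 1060 Ω
∠Z = arctan(339/1000) = 18.7°
cos φ = cos(18.7°) = 0.947

0.947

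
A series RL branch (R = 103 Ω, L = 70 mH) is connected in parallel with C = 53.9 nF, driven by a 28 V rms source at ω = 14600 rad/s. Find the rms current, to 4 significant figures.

X_L = ωL = 1022 Ω
X_C = 1/(ωC) = 1271 Ω
Branch 1 (R+jX_L): Z₁ = 103.0 + j1022 Ω, |Z₁| = 1027 Ω
Branch 2 (−jX_C): Z₂ = −j1271 Ω
Parallel: Z = Z₁Z₂/(Z₁+Z₂), |Z| = 4848 Ω, ∠Z = 61.75°
I = V/|Z| = 28/4848 = 5.775 mA

5.775 mA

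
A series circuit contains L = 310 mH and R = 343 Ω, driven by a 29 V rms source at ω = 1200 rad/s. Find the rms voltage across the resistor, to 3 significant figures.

X_L = ωL = 372 Ω
Z = 343 + j372 Ω
|Z| = √(343² + 372²) = 506 Ω
I = V/|Z| = 57.3 mA
V_R = I·|Z_R| = 0.0573 × 343 = 19.7 V

19.7 V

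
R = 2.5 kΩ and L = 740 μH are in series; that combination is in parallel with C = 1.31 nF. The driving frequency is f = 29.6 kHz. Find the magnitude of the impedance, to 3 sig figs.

ω = 2πf = 186000 rad/s
X_L = ωL = 138 Ω
X_C = 1/(ωC) = 4100 Ω
Branch 1 (R+jX_L): Z₁ = 2500 + j138 Ω, |Z₁| = 2500 Ω
Branch 2 (−jX_C): Z₂ = −j4100 Ω
Parallel: Z = Z₁Z₂/(Z₁+Z₂), |Z| = 2190 Ω, ∠Z = -29.1°

2190 Ω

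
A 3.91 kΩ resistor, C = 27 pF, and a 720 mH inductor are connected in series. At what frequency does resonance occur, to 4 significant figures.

36.10 kHz

ω₀ = 1/√(LC) = 1/√(0.72 × 2.7e-11) = 226800 rad/s
f₀ = ω₀/(2π) = 36.10 kHz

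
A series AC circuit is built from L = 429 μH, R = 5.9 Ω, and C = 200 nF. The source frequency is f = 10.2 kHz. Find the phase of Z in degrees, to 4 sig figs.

ω = 2πf = 64090 rad/s
X_L = ωL = 27.49 Ω
X_C = 1/(ωC) = 78.02 Ω
Net reactance X = X_L − X_C = -50.52 Ω
Z = 5.900 − j50.52 Ω
|Z| = √(5.900² + 50.52²) = 50.87 Ω
∠Z = arctan(-50.52/5.900) = -83.34°

-83.34°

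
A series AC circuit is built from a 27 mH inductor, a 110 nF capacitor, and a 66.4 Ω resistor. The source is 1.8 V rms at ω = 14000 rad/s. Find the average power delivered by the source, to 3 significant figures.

X_L = ωL = 378 Ω
X_C = 1/(ωC) = 649 Ω
Net reactance X = X_L − X_C = -271 Ω
Z = 66.4 − j271 Ω
|Z| = √(66.4² + 271²) = 279 Ω
∠Z = arctan(-271/66.4) = -76.2°
I = V/|Z| = 6.44 mA
P = VI cos φ = 1.8 × 0.00644 × cos(-76.2°) = 2.76 mW

2.76 mW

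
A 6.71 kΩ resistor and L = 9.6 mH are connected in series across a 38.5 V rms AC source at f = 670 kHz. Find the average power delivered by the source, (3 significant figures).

5.93 mW

ω = 2πf = 4.21e+06 rad/s
X_L = ωL = 40400 Ω
Z = 6710 + j40400 Ω
|Z| = √(6710² + 40400²) = 41000 Ω
∠Z = arctan(40400/6710) = 80.6°
I = V/|Z| = 940 μA
P = VI cos φ = 38.5 × 0.000940 × cos(80.6°) = 5.93 mW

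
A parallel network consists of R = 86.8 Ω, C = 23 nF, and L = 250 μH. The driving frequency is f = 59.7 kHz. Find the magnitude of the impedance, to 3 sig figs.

ω = 2πf = 375100 rad/s
X_L = ωL = 93.8 Ω
X_C = 1/(ωC) = 116 Ω
Parallel: admittances add. Y = 1/R + 1/(jωL) + jωC
Y = (0.0115 − j0.00204) S
|Y| = 0.0117 S → |Z| = 1/|Y| = 85.5 Ω, ∠Z = −∠Y = 10.0°

85.5 Ω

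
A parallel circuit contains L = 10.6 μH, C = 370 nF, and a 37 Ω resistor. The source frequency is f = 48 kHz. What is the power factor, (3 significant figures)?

ω = 2πf = 301600 rad/s
X_L = ωL = 3.20 Ω
X_C = 1/(ωC) = 8.96 Ω
Parallel: admittances add. Y = 1/R + 1/(jωL) + jωC
Y = (0.0270 − j0.201) S
|Y| = 0.203 S → |Z| = 1/|Y| = 4.93 Ω, ∠Z = −∠Y = 82.3°
cos φ = cos(82.3°) = 0.133

0.133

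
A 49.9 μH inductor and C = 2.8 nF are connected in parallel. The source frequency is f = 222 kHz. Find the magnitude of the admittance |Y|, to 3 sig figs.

ω = 2πf = 1.395e+06 rad/s
X_L = ωL = 69.6 Ω
X_C = 1/(ωC) = 256 Ω
Parallel: admittances add. Y = 1/(jωL) + jωC
Y = (0 − j0.0105) S
|Y| = 0.0105 S → |Z| = 1/|Y| = 95.6 Ω, ∠Z = −∠Y = 90.0°

10.5 mS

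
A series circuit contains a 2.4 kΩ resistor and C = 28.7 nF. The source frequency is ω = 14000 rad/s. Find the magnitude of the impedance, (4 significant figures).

3457 Ω

X_C = 1/(ωC) = 2489 Ω
Z = 2400 − j2489 Ω
|Z| = √(2400² + 2489²) = 3457 Ω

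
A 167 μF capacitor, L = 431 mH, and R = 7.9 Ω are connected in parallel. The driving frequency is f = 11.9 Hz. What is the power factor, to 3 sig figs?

ω = 2πf = 74.77 rad/s
X_L = ωL = 32.2 Ω
X_C = 1/(ωC) = 80.1 Ω
Parallel: admittances add. Y = 1/R + 1/(jωL) + jωC
Y = (0.127 − j0.0185) S
|Y| = 0.128 S → |Z| = 1/|Y| = 7.82 Ω, ∠Z = −∠Y = 8.33°
cos φ = cos(8.33°) = 0.989

0.989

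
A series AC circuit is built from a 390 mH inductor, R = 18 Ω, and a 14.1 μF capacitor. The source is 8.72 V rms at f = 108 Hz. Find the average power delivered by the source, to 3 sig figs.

52.7 mW

ω = 2πf = 678.6 rad/s
X_L = ωL = 265 Ω
X_C = 1/(ωC) = 105 Ω
Net reactance X = X_L − X_C = 160 Ω
Z = 18.0 + j160 Ω
|Z| = √(18.0² + 160²) = 161 Ω
∠Z = arctan(160/18.0) = 83.6°
I = V/|Z| = 54.1 mA
P = VI cos φ = 8.72 × 0.0541 × cos(83.6°) = 52.7 mW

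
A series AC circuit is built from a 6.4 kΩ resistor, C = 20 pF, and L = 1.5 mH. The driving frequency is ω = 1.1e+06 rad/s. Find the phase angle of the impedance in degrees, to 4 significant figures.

X_L = ωL = 1650 Ω
X_C = 1/(ωC) = 45450 Ω
Net reactance X = X_L − X_C = -43800 Ω
Z = 6400 − j43800 Ω
|Z| = √(6400² + 43800²) = 44270 Ω
∠Z = arctan(-43800/6400) = -81.69°

-81.69°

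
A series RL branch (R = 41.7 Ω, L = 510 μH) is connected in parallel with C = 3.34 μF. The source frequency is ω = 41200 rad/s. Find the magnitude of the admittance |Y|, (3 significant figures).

129 mS

X_L = ωL = 21.0 Ω
X_C = 1/(ωC) = 7.27 Ω
Branch 1 (R+jX_L): Z₁ = 41.7 + j21.0 Ω, |Z₁| = 46.7 Ω
Branch 2 (−jX_C): Z₂ = −j7.27 Ω
Parallel: Z = Z₁Z₂/(Z₁+Z₂), |Z| = 7.73 Ω, ∠Z = -81.5°
|Y| = 1/|Z| = 129 mS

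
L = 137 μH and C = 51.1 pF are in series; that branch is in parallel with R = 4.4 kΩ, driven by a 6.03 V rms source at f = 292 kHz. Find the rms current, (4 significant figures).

1.488 mA

ω = 2πf = 1.835e+06 rad/s
X_L = ωL = 251.4 Ω
X_C = 1/(ωC) = 10670 Ω
Branch 1: Z₁ = R = 4400 Ω
Branch 2 (series LC): Z₂ = j(X_L − X_C) = −j10420 Ω
Parallel: Z = Z₁Z₂/(Z₁+Z₂), |Z| = 4053 Ω, ∠Z = -22.90°
I = V/|Z| = 6.03/4053 = 1.488 mA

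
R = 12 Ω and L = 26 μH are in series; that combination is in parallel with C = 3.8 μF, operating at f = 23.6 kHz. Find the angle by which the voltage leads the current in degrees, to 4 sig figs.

ω = 2πf = 148300 rad/s
X_L = ωL = 3.855 Ω
X_C = 1/(ωC) = 1.775 Ω
Branch 1 (R+jX_L): Z₁ = 12.00 + j3.855 Ω, |Z₁| = 12.60 Ω
Branch 2 (−jX_C): Z₂ = −j1.775 Ω
Parallel: Z = Z₁Z₂/(Z₁+Z₂), |Z| = 1.837 Ω, ∠Z = -82.03°

-82.03°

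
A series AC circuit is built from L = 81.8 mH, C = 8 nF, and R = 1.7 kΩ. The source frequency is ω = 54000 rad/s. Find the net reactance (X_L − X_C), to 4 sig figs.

2102 Ω

X_L = ωL = 4417 Ω
X_C = 1/(ωC) = 2315 Ω
X = 4417 − 2315 = 2102 Ω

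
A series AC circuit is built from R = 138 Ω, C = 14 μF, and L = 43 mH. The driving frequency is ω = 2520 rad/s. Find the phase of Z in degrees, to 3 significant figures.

30.1°

X_L = ωL = 108 Ω
X_C = 1/(ωC) = 28.3 Ω
Net reactance X = X_L − X_C = 80.0 Ω
Z = 138 + j80.0 Ω
|Z| = √(138² + 80.0²) = 160 Ω
∠Z = arctan(80.0/138) = 30.1°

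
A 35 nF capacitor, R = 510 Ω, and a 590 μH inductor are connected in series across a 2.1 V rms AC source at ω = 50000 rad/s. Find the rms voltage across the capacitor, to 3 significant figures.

X_L = ωL = 29.5 Ω
X_C = 1/(ωC) = 571 Ω
Net reactance X = X_L − X_C = -542 Ω
Z = 510 − j542 Ω
|Z| = √(510² + 542²) = 744 Ω
I = V/|Z| = 2.82 mA
V_C = I·|Z_C| = 0.00282 × 571 = 1.61 V

1.61 V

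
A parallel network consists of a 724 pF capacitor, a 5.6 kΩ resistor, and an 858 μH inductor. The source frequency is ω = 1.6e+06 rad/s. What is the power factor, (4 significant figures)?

X_L = ωL = 1373 Ω
X_C = 1/(ωC) = 863.3 Ω
Parallel: admittances add. Y = 1/R + 1/(jωL) + jωC
Y = (0.0001786 + j0.0004300) S
|Y| = 0.0004656 S → |Z| = 1/|Y| = 2148 Ω, ∠Z = −∠Y = -67.45°
cos φ = cos(-67.45°) = 0.3836

0.3836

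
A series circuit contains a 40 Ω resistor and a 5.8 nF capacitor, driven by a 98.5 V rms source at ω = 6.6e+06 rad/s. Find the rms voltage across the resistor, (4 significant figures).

X_C = 1/(ωC) = 26.12 Ω
Z = 40.00 − j26.12 Ω
|Z| = √(40.00² + 26.12²) = 47.77 Ω
I = V/|Z| = 2.062 A
V_R = I·|Z_R| = 2.062 × 40.00 = 82.47 V

82.47 V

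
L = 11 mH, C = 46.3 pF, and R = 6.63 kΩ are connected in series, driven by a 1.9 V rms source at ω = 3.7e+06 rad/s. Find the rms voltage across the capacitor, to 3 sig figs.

0.313 V

X_L = ωL = 40700 Ω
X_C = 1/(ωC) = 5840 Ω
Net reactance X = X_L − X_C = 34900 Ω
Z = 6630 + j34900 Ω
|Z| = √(6630² + 34900²) = 35500 Ω
I = V/|Z| = 53.5 μA
V_C = I·|Z_C| = 5.35e-05 × 5840 = 0.313 V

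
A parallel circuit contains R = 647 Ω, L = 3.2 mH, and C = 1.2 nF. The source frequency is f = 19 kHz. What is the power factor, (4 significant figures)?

0.5298

ω = 2πf = 119400 rad/s
X_L = ωL = 382.0 Ω
X_C = 1/(ωC) = 6980 Ω
Parallel: admittances add. Y = 1/R + 1/(jωL) + jωC
Y = (0.001546 − j0.002474) S
|Y| = 0.002917 S → |Z| = 1/|Y| = 342.8 Ω, ∠Z = −∠Y = 58.01°
cos φ = cos(58.01°) = 0.5298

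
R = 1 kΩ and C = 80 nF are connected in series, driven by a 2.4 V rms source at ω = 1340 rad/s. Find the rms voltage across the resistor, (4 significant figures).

0.2558 V

X_C = 1/(ωC) = 9328 Ω
Z = 1000 − j9328 Ω
|Z| = √(1000² + 9328²) = 9382 Ω
I = V/|Z| = 255.8 μA
V_R = I·|Z_R| = 0.0002558 × 1000 = 0.2558 V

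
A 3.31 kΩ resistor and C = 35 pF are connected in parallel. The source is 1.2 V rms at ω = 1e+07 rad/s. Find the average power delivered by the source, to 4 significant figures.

X_C = 1/(ωC) = 2857 Ω
Parallel: admittances add. Y = 1/R + jωC
Y = (0.0003021 + j0.0003500) S
|Y| = 0.0004624 S → |Z| = 1/|Y| = 2163 Ω, ∠Z = −∠Y = -49.20°
I = V/|Z| = 554.8 μA
P = VI cos φ = 1.2 × 0.0005548 × cos(-49.20°) = 435.0 μW

435.0 μW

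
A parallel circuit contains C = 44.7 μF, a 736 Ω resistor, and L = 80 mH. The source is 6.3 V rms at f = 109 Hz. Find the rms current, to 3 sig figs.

ω = 2πf = 684.9 rad/s
X_L = ωL = 54.8 Ω
X_C = 1/(ωC) = 32.7 Ω
Parallel: admittances add. Y = 1/R + 1/(jωL) + jωC
Y = (0.00136 + j0.0124) S
|Y| = 0.0124 S → |Z| = 1/|Y| = 80.4 Ω, ∠Z = −∠Y = -83.7°
I = V/|Z| = 6.3/80.4 = 78.3 mA

78.3 mA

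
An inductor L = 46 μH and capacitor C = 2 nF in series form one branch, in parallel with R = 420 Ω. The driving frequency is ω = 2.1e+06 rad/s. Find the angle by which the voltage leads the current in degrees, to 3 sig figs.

-71.4°

X_L = ωL = 96.6 Ω
X_C = 1/(ωC) = 238 Ω
Branch 1: Z₁ = R = 420 Ω
Branch 2 (series LC): Z₂ = j(X_L − X_C) = −j141 Ω
Parallel: Z = Z₁Z₂/(Z₁+Z₂), |Z| = 134 Ω, ∠Z = -71.4°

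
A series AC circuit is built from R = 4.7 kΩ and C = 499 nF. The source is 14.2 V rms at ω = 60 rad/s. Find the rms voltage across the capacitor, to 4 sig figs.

14.06 V

X_C = 1/(ωC) = 33400 Ω
Z = 4700 − j33400 Ω
|Z| = √(4700² + 33400²) = 33730 Ω
I = V/|Z| = 421.0 μA
V_C = I·|Z_C| = 0.0004210 × 33400 = 14.06 V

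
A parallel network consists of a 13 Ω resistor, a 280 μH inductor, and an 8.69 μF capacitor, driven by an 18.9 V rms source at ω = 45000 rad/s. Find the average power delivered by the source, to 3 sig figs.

X_L = ωL = 12.6 Ω
X_C = 1/(ωC) = 2.56 Ω
Parallel: admittances add. Y = 1/R + 1/(jωL) + jωC
Y = (0.0769 + j0.312) S
|Y| = 0.321 S → |Z| = 1/|Y| = 3.11 Ω, ∠Z = −∠Y = -76.1°
I = V/|Z| = 6.07 A
P = VI cos φ = 18.9 × 6.07 × cos(-76.1°) = 27.5 W

27.5 W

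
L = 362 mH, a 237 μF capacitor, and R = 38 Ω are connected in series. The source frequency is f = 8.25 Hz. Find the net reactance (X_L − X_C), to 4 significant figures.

-62.63 Ω

ω = 2πf = 51.84 rad/s
X_L = ωL = 18.76 Ω
X_C = 1/(ωC) = 81.40 Ω
X = 18.76 − 81.40 = -62.63 Ω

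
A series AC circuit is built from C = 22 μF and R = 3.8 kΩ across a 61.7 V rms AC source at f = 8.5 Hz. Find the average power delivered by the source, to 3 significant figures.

ω = 2πf = 53.41 rad/s
X_C = 1/(ωC) = 851 Ω
Z = 3800 − j851 Ω
|Z| = √(3800² + 851²) = 3890 Ω
∠Z = arctan(-851/3800) = -12.6°
I = V/|Z| = 15.8 mA
P = VI cos φ = 61.7 × 0.0158 × cos(-12.6°) = 954 mW

954 mW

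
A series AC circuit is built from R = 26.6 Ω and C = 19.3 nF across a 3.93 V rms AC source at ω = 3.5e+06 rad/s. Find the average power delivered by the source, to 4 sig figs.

X_C = 1/(ωC) = 14.80 Ω
Z = 26.60 − j14.80 Ω
|Z| = √(26.60² + 14.80²) = 30.44 Ω
∠Z = arctan(-14.80/26.60) = -29.10°
I = V/|Z| = 129.1 mA
P = VI cos φ = 3.93 × 0.1291 × cos(-29.10°) = 443.3 mW

443.3 mW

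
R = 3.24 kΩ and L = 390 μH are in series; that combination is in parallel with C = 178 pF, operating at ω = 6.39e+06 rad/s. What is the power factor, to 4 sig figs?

0.1925

X_L = ωL = 2492 Ω
X_C = 1/(ωC) = 879.2 Ω
Branch 1 (R+jX_L): Z₁ = 3240 + j2492 Ω, |Z₁| = 4088 Ω
Branch 2 (−jX_C): Z₂ = −j879.2 Ω
Parallel: Z = Z₁Z₂/(Z₁+Z₂), |Z| = 992.9 Ω, ∠Z = -78.90°
cos φ = cos(-78.90°) = 0.1925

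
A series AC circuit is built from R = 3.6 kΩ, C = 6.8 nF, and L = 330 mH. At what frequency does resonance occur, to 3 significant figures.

ω₀ = 1/√(LC) = 1/√(0.33 × 6.8e-09) = 21110 rad/s
f₀ = ω₀/(2π) = 3.36 kHz

3.36 kHz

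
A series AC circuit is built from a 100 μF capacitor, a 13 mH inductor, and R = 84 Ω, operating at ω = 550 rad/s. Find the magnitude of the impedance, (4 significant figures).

84.72 Ω

X_L = ωL = 7.150 Ω
X_C = 1/(ωC) = 18.18 Ω
Net reactance X = X_L − X_C = -11.03 Ω
Z = 84.00 − j11.03 Ω
|Z| = √(84.00² + 11.03²) = 84.72 Ω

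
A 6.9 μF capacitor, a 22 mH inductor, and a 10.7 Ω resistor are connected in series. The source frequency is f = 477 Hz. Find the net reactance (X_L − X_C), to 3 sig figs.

17.6 Ω

ω = 2πf = 2997 rad/s
X_L = ωL = 65.9 Ω
X_C = 1/(ωC) = 48.4 Ω
X = 65.9 − 48.4 = 17.6 Ω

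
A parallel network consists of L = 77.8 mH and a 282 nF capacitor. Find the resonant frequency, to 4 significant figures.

1.074 kHz

ω₀ = 1/√(LC) = 1/√(0.0778 × 2.82e-07) = 6751 rad/s
f₀ = ω₀/(2π) = 1.074 kHz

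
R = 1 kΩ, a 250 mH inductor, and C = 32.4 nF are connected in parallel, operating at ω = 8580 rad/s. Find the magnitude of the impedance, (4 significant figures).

X_L = ωL = 2145 Ω
X_C = 1/(ωC) = 3597 Ω
Parallel: admittances add. Y = 1/R + 1/(jωL) + jωC
Y = (0.001000 − j0.0001882) S
|Y| = 0.001018 S → |Z| = 1/|Y| = 982.7 Ω, ∠Z = −∠Y = 10.66°

982.7 Ω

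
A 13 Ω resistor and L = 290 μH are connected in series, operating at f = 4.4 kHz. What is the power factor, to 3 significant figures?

0.851

ω = 2πf = 27650 rad/s
X_L = ωL = 8.02 Ω
Z = 13.0 + j8.02 Ω
|Z| = √(13.0² + 8.02²) = 15.3 Ω
∠Z = arctan(8.02/13.0) = 31.7°
cos φ = cos(31.7°) = 0.851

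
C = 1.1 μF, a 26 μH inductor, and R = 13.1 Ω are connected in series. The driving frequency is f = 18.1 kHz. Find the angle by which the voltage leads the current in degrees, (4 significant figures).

ω = 2πf = 113700 rad/s
X_L = ωL = 2.957 Ω
X_C = 1/(ωC) = 7.994 Ω
Net reactance X = X_L − X_C = -5.037 Ω
Z = 13.10 − j5.037 Ω
|Z| = √(13.10² + 5.037²) = 14.03 Ω
∠Z = arctan(-5.037/13.10) = -21.03°

-21.03°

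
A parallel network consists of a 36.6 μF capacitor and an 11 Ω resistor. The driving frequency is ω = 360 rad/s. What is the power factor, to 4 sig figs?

X_C = 1/(ωC) = 75.90 Ω
Parallel: admittances add. Y = 1/R + jωC
Y = (0.09091 + j0.01318) S
|Y| = 0.09186 S → |Z| = 1/|Y| = 10.89 Ω, ∠Z = −∠Y = -8.247°
cos φ = cos(-8.247°) = 0.9897

0.9897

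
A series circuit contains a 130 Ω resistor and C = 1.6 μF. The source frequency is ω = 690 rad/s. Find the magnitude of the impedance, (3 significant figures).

X_C = 1/(ωC) = 906 Ω
Z = 130 − j906 Ω
|Z| = √(130² + 906²) = 915 Ω

915 Ω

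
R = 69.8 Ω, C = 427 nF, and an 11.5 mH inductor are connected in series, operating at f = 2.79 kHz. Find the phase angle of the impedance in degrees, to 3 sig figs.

44.3°

ω = 2πf = 17530 rad/s
X_L = ωL = 202 Ω
X_C = 1/(ωC) = 134 Ω
Net reactance X = X_L − X_C = 68.0 Ω
Z = 69.8 + j68.0 Ω
|Z| = √(69.8² + 68.0²) = 97.4 Ω
∠Z = arctan(68.0/69.8) = 44.3°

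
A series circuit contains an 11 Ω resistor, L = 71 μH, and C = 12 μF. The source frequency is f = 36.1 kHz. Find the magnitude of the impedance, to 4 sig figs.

19.20 Ω

ω = 2πf = 226800 rad/s
X_L = ωL = 16.10 Ω
X_C = 1/(ωC) = 0.3674 Ω
Net reactance X = X_L − X_C = 15.74 Ω
Z = 11.00 + j15.74 Ω
|Z| = √(11.00² + 15.74²) = 19.20 Ω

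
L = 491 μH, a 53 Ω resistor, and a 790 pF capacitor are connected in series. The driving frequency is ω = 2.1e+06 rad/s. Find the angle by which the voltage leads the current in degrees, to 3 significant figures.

82.9°

X_L = ωL = 1030 Ω
X_C = 1/(ωC) = 603 Ω
Net reactance X = X_L − X_C = 428 Ω
Z = 53.0 + j428 Ω
|Z| = √(53.0² + 428²) = 432 Ω
∠Z = arctan(428/53.0) = 82.9°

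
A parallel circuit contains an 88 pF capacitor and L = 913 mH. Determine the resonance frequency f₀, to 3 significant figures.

ω₀ = 1/√(LC) = 1/√(0.913 × 8.8e-11) = 111600 rad/s
f₀ = ω₀/(2π) = 17.8 kHz

17.8 kHz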